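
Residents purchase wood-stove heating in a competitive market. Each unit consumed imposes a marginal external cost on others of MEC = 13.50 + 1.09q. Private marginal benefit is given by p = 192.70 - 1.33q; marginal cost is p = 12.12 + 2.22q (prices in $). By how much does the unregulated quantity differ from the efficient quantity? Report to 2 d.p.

Market equilibrium (private): 12.12 + 2.22q = 192.70 - 1.33q → q_m = 50.8676.
Social marginal benefit = demand − MEC = 179.20 - 2.42q.
Set SMB = MC: 179.20 - 2.42q = 12.12 + 2.22q → q* = 36.0086.
Gap = |50.8676 − 36.0086| = 14.8590.

14.86 units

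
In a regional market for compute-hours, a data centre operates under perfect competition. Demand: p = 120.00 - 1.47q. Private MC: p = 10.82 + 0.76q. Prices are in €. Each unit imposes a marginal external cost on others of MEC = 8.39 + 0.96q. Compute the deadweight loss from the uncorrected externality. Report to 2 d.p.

DWL = €480.91

Market equilibrium (private): 10.82 + 0.76q = 120.00 - 1.47q → q_m = 48.9596.
Social marginal cost = private MC + MEC = 19.21 + 1.72q.
Set SMC = demand: 19.21 + 1.72q = 120.00 - 1.47q → q* = 31.5956.
The loss is the area between SMC and demand from q* to q_m; with linear curves that's a triangle of height MEC(q_m).
DWL = ½ × 17.3640 × 55.3913 = 480.9073.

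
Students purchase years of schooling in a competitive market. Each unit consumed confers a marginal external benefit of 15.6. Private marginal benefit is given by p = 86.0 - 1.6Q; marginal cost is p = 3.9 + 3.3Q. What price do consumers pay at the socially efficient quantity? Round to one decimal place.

P = 54.1

Social marginal benefit = demand + MEB = 101.6 - 1.6Q.
Set SMB = MC: 101.6 - 1.6Q = 3.9 + 3.3Q → Q* = 19.9388.
Consumer price on the demand curve at Q*: 86.0 − 1.6×19.9388 = 54.0979.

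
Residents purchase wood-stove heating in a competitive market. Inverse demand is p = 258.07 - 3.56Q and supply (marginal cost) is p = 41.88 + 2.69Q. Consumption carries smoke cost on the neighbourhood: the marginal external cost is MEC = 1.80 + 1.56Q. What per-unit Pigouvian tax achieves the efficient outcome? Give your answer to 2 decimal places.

Social marginal benefit = demand − MEC = 256.27 - 5.12Q.
Set SMB = MC: 256.27 - 5.12Q = 41.88 + 2.69Q → Q* = 27.4507.
The Pigouvian tax equals MEC at Q*: 1.80 + 1.56×27.4507 = 44.6231.

tax = 44.62 per unit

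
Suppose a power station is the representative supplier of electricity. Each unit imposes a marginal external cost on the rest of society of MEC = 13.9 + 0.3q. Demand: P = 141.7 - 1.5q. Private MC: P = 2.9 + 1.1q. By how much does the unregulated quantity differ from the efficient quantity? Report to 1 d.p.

10.3 units

Market equilibrium (private): 2.9 + 1.1q = 141.7 - 1.5q → q_m = 53.3846.
Social marginal cost = private MC + MEC = 16.8 + 1.4q.
Set SMC = demand: 16.8 + 1.4q = 141.7 - 1.5q → q* = 43.0690.
Gap = |53.3846 − 43.0690| = 10.3156.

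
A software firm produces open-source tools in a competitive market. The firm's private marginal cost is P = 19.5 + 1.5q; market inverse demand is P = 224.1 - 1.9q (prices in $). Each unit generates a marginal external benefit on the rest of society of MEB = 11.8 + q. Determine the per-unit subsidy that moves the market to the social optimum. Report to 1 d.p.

Social marginal cost = private MC − MEB = 7.7 + 0.5q.
Set SMC = demand: 7.7 + 0.5q = 224.1 - 1.9q → q* = 90.1667.
The Pigouvian subsidy equals MEB at q*: 11.8 + 1.0×90.1667 = 101.9667.

subsidy = $102.0 per unit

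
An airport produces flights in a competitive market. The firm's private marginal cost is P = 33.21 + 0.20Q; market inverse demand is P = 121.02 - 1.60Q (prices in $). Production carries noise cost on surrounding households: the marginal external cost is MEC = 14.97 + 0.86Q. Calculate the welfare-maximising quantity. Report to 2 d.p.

Social marginal cost = private MC + MEC = 48.18 + 1.06Q.
Set SMC = demand: 48.18 + 1.06Q = 121.02 - 1.60Q → Q* = 27.3835.

Q* = 27.38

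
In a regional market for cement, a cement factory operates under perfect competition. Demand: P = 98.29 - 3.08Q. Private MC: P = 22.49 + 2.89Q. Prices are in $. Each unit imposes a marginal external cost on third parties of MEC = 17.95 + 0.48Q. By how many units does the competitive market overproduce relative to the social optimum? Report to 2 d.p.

Market equilibrium (private): 22.49 + 2.89Q = 98.29 - 3.08Q → Q_m = 12.6968.
Social marginal cost = private MC + MEC = 40.44 + 3.37Q.
Set SMC = demand: 40.44 + 3.37Q = 98.29 - 3.08Q → Q* = 8.9690.
Gap = |12.6968 − 8.9690| = 3.7278.

3.73 units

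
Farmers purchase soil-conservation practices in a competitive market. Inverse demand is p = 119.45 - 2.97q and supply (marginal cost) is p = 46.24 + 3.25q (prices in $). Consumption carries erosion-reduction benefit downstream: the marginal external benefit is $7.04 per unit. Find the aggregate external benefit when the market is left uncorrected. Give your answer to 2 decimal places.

Market equilibrium (private): 46.24 + 3.25q = 119.45 - 2.97q → q_m = 11.7701.
Total external benefit = MEB × q_m = 7.04 × 11.7701 = 82.8615.

$82.86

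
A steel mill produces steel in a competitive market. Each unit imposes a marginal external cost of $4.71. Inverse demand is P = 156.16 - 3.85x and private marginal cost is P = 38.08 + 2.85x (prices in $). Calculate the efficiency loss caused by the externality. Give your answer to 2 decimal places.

Market equilibrium (private): 38.08 + 2.85x = 156.16 - 3.85x → x_m = 17.6239.
Social marginal cost = private MC + MEC = 42.79 + 2.85x.
Set SMC = demand: 42.79 + 2.85x = 156.16 - 3.85x → x* = 16.9209.
The welfare-loss triangle has base |x_m − x*| and height MEC(x_m) (the vertical gap between SMC and demand is zero at x* and MEC at x_m).
DWL = ½ × 0.7030 × 4.7100 = 1.6556.

DWL = $1.66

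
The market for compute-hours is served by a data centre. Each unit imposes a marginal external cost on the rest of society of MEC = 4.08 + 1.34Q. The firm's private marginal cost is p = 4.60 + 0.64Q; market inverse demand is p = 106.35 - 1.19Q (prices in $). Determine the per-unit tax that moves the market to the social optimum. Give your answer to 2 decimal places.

tax = $45.37 per unit

Social marginal cost = private MC + MEC = 8.68 + 1.98Q.
Set SMC = demand: 8.68 + 1.98Q = 106.35 - 1.19Q → Q* = 30.8107.
The Pigouvian tax equals MEC at Q*: 4.08 + 1.34×30.8107 = 45.3663.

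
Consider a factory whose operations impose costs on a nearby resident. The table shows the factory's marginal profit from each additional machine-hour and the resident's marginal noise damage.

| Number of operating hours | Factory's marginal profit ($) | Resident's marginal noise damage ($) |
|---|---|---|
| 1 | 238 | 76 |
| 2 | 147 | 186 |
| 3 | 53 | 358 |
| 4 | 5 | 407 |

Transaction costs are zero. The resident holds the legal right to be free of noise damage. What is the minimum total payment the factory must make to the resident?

Efficient level: marginal profit ≥ marginal noise damage through level 1, so k* = 1.
With the resident holding the right, the factory must at least compensate total damage at k*: 76 = 76.

$76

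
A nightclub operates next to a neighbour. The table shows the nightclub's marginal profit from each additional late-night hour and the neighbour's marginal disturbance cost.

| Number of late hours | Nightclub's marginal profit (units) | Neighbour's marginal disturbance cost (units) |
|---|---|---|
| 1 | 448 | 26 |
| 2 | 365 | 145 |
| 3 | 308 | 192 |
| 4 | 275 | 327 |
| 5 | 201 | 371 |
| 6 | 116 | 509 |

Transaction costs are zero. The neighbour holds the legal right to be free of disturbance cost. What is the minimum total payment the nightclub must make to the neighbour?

363

Efficient level: marginal profit ≥ marginal disturbance cost through level 3, so k* = 3.
With the neighbour holding the right, the nightclub must at least compensate total damage at k*: 26 + 145 + 192 = 363.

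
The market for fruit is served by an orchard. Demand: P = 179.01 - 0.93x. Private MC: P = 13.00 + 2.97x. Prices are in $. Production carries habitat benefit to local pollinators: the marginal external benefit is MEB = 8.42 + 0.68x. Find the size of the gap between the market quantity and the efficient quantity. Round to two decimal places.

11.60 units

Market equilibrium (private): 13.00 + 2.97x = 179.01 - 0.93x → x_m = 42.5667.
Social marginal cost = private MC − MEB = 4.58 + 2.29x.
Set SMC = demand: 4.58 + 2.29x = 179.01 - 0.93x → x* = 54.1708.
Gap = |42.5667 − 54.1708| = 11.6041.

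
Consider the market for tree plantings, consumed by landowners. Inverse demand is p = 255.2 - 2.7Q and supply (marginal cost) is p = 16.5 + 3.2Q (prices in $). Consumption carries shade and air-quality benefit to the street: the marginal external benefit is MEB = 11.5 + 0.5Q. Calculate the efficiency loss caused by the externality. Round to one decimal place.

DWL = $93.2

Market equilibrium (private): 16.5 + 3.2Q = 255.2 - 2.7Q → Q_m = 40.4576.
Social marginal benefit = demand + MEB = 266.7 - 2.2Q.
Set SMB = MC: 266.7 - 2.2Q = 16.5 + 3.2Q → Q* = 46.3333.
The welfare-loss triangle has base |Q_m − Q*| and height MEB(Q_m) (the vertical gap between SMB and MC is zero at Q* and MEB at Q_m).
DWL = ½ × 5.8757 × 31.7288 = 93.2145.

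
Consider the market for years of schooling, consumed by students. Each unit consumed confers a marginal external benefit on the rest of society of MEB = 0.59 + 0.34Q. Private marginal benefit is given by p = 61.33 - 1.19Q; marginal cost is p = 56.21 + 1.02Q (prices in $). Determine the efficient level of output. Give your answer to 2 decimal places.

Q* = 3.05

Social marginal benefit = demand + MEB = 61.92 - 0.85Q.
Set SMB = MC: 61.92 - 0.85Q = 56.21 + 1.02Q → Q* = 3.0535.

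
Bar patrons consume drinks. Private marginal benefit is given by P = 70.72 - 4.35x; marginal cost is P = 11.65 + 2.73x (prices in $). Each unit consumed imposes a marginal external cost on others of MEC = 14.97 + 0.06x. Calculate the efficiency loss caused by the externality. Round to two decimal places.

DWL = $16.76

Market equilibrium (private): 11.65 + 2.73x = 70.72 - 4.35x → x_m = 8.3432.
Social marginal benefit = demand − MEC = 55.75 - 4.41x.
Set SMB = MC: 55.75 - 4.41x = 11.65 + 2.73x → x* = 6.1765.
Between x* and x_m the wedge MC − SMB runs linearly from 0 to MEC(x_m), so the loss is a triangle.
DWL = ½ × 2.1667 × 15.4706 = 16.7601.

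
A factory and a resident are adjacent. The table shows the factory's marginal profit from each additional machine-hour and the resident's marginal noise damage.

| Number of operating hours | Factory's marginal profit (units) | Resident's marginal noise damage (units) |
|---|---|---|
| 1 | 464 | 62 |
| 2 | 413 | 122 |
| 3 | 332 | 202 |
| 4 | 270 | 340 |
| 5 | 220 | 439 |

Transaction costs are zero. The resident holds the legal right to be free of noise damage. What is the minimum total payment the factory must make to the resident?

386

Efficient level: marginal profit ≥ marginal noise damage through level 3, so k* = 3.
With the resident holding the right, the factory must at least compensate total damage at k*: 62 + 122 + 202 = 386.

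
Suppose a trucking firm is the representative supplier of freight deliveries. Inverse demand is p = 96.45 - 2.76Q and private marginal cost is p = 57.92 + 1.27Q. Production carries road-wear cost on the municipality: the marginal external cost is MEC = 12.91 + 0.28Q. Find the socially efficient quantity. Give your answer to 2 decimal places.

Q* = 5.94

Social marginal cost = private MC + MEC = 70.83 + 1.55Q.
Set SMC = demand: 70.83 + 1.55Q = 96.45 - 2.76Q → Q* = 5.9443.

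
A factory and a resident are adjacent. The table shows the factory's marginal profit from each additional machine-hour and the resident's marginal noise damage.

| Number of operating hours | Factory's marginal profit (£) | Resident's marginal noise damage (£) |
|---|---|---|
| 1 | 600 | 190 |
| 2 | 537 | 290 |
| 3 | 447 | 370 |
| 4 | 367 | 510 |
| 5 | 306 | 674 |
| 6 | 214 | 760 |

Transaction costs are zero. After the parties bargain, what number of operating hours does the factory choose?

3

Bargaining reaches the level where marginal profit last exceeds marginal noise damage.
That holds through level 3 (447 ≥ 370) but not at 4 (367 < 510).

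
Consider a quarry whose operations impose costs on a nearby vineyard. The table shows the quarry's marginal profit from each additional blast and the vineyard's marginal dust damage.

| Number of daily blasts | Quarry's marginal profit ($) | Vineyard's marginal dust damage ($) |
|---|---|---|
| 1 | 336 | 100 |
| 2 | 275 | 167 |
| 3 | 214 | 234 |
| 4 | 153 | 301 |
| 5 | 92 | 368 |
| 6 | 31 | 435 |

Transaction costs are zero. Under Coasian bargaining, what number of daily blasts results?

2

Bargaining reaches the level where marginal profit last exceeds marginal dust damage.
That holds through level 2 (275 ≥ 167) but not at 3 (214 < 234).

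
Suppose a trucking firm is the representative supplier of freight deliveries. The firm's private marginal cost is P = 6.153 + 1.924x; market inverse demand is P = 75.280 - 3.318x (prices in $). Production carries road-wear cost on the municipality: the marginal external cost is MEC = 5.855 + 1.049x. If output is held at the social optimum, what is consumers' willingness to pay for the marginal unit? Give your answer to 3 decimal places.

Social marginal cost = private MC + MEC = 12.008 + 2.973x.
Set SMC = demand: 12.008 + 2.973x = 75.280 - 3.318x → x* = 10.0575.
Consumer price on the demand curve at x*: 75.280 − 3.318×10.0575 = 41.9092.

P = $41.909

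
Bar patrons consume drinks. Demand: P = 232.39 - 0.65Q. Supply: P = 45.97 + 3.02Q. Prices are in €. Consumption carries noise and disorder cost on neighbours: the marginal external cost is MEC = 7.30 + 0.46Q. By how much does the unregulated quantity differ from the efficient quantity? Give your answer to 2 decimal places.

Market equilibrium (private): 45.97 + 3.02Q = 232.39 - 0.65Q → Q_m = 50.7956.
Social marginal benefit = demand − MEC = 225.09 - 1.11Q.
Set SMB = MC: 225.09 - 1.11Q = 45.97 + 3.02Q → Q* = 43.3705.
Gap = |50.7956 − 43.3705| = 7.4251.

7.43 units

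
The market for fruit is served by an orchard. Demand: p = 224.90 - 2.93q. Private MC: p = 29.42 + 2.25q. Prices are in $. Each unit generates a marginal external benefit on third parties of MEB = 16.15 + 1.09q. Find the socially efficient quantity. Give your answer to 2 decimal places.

Social marginal cost = private MC − MEB = 13.27 + 1.16q.
Set SMC = demand: 13.27 + 1.16q = 224.90 - 2.93q → q* = 51.7433.

q* = 51.74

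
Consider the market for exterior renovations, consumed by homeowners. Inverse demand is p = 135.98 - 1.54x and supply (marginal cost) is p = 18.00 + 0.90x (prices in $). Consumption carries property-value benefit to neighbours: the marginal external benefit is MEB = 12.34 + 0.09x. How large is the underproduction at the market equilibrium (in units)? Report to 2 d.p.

Market equilibrium (private): 18.00 + 0.90x = 135.98 - 1.54x → x_m = 48.3525.
Social marginal benefit = demand + MEB = 148.32 - 1.45x.
Set SMB = MC: 148.32 - 1.45x = 18.00 + 0.90x → x* = 55.4553.
Gap = |48.3525 − 55.4553| = 7.1028.

7.10 units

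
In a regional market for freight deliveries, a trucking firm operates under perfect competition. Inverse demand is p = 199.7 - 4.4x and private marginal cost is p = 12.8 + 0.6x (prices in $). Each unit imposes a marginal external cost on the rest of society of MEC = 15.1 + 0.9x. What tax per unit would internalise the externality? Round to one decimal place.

Social marginal cost = private MC + MEC = 27.9 + 1.5x.
Set SMC = demand: 27.9 + 1.5x = 199.7 - 4.4x → x* = 29.1186.
The Pigouvian tax equals MEC at x*: 15.1 + 0.9×29.1186 = 41.3067.

tax = $41.3 per unit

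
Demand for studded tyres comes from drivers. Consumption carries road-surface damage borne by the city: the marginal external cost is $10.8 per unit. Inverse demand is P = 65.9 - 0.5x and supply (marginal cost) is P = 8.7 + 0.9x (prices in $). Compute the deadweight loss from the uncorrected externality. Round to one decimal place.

Market equilibrium (private): 8.7 + 0.9x = 65.9 - 0.5x → x_m = 40.8571.
Social marginal benefit = demand − MEC = 55.1 - 0.5x.
Set SMB = MC: 55.1 - 0.5x = 8.7 + 0.9x → x* = 33.1429.
Height of the DWL triangle at x_m is MC(x_m) − SMB(x_m) = MEC(x_m) = 10.8000.
DWL = ½ × 7.7142 × 10.8000 = 41.6567.

DWL = $41.7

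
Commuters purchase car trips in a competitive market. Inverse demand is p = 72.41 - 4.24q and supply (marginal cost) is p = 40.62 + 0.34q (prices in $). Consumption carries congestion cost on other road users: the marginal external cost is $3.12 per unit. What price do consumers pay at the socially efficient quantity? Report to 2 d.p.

Social marginal benefit = demand − MEC = 69.29 - 4.24q.
Set SMB = MC: 69.29 - 4.24q = 40.62 + 0.34q → q* = 6.2598.
Consumer price on the demand curve at q*: 72.41 − 4.24×6.2598 = 45.8684.

P = $45.87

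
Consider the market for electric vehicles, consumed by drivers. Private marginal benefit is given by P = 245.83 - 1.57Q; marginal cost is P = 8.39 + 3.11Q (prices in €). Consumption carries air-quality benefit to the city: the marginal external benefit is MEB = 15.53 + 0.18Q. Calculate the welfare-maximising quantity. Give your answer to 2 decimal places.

Social marginal benefit = demand + MEB = 261.36 - 1.39Q.
Set SMB = MC: 261.36 - 1.39Q = 8.39 + 3.11Q → Q* = 56.2156.

Q* = 56.22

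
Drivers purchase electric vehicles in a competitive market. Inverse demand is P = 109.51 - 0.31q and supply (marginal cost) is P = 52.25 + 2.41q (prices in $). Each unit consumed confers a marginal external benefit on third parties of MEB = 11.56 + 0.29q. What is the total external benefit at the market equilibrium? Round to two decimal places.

$307.61

Market equilibrium (private): 52.25 + 2.41q = 109.51 - 0.31q → q_m = 21.0515.
Total external benefit = ∫₀^{q_m} (11.56 + 0.29q) dq = 11.56×21.0515 + ½×0.29×21.0515² = 307.6144.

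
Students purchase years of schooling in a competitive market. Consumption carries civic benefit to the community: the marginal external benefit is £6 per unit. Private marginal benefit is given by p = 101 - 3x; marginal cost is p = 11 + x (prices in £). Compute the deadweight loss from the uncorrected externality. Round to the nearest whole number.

Market equilibrium (private): 11 + x = 101 - 3x → x_m = 22.5000.
Social marginal benefit = demand + MEB = 107 - 3x.
Set SMB = MC: 107 - 3x = 11 + x → x* = 24.0000.
Height of the DWL triangle at x_m is SMB(x_m) − MC(x_m) = MEB(x_m) = 6.0000.
DWL = ½ × 1.5000 × 6.0000 = 4.5000.

DWL = £5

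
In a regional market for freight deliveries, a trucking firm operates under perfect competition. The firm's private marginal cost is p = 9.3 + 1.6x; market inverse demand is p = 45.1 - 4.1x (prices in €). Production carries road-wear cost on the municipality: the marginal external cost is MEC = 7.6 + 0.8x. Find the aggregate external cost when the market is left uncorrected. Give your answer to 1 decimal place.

€63.5

Market equilibrium (private): 9.3 + 1.6x = 45.1 - 4.1x → x_m = 6.2807.
Total external cost = ∫₀^{x_m} (7.6 + 0.8x) dx = 7.6×6.2807 + ½×0.8×6.2807² = 63.5122.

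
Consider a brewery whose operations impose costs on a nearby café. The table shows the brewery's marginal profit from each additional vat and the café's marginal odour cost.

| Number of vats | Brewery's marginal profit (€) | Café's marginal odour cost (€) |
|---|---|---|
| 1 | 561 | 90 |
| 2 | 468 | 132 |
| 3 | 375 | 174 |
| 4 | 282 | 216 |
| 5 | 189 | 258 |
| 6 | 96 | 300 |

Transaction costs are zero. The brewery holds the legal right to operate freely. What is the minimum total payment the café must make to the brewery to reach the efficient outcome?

Left alone the brewery would choose level 6 (marginal profit stays positive).
Efficient level: k* = 4 (marginal profit ≥ marginal odour cost through 4).
The café must at least cover the brewery's forgone profit from cutting 6→4: 189 + 96 = 285.

€285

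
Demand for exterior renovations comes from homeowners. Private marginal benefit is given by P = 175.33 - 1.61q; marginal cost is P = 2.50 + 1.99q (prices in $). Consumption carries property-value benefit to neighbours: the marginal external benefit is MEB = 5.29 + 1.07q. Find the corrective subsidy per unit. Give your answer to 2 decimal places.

subsidy = $80.62 per unit

Social marginal benefit = demand + MEB = 180.62 - 0.54q.
Set SMB = MC: 180.62 - 0.54q = 2.50 + 1.99q → q* = 70.4032.
The Pigouvian subsidy equals MEB at q*: 5.29 + 1.07×70.4032 = 80.6214.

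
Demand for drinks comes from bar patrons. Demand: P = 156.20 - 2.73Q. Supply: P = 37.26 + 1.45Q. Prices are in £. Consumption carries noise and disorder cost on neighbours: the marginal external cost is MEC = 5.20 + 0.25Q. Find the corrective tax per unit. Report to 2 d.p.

tax = £11.62 per unit

Social marginal benefit = demand − MEC = 151.00 - 2.98Q.
Set SMB = MC: 151.00 - 2.98Q = 37.26 + 1.45Q → Q* = 25.6749.
The Pigouvian tax equals MEC at Q*: 5.20 + 0.25×25.6749 = 11.6187.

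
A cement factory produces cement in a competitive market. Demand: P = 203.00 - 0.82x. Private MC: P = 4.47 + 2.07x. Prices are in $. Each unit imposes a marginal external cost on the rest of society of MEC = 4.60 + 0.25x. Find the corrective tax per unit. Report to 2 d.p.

Social marginal cost = private MC + MEC = 9.07 + 2.32x.
Set SMC = demand: 9.07 + 2.32x = 203.00 - 0.82x → x* = 61.7611.
The Pigouvian tax equals MEC at x*: 4.60 + 0.25×61.7611 = 20.0403.

tax = $20.04 per unit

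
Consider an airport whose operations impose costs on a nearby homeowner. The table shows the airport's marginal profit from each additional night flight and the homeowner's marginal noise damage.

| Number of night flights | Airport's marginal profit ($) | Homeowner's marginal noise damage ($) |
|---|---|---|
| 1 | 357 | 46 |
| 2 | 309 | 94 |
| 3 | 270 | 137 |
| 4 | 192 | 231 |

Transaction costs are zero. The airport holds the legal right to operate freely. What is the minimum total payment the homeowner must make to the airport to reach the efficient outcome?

Left alone the airport would choose level 4 (marginal profit stays positive).
Efficient level: k* = 3 (marginal profit ≥ marginal noise damage through 3).
The homeowner must at least cover the airport's forgone profit from cutting 4→3: 192 = 192.

$192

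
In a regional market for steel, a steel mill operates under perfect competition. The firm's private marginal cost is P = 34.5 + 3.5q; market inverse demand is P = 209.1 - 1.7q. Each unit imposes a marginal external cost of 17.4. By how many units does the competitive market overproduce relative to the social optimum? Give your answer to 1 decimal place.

Market equilibrium (private): 34.5 + 3.5q = 209.1 - 1.7q → q_m = 33.5769.
Social marginal cost = private MC + MEC = 51.9 + 3.5q.
Set SMC = demand: 51.9 + 3.5q = 209.1 - 1.7q → q* = 30.2308.
Gap = |33.5769 − 30.2308| = 3.3461.

3.3 units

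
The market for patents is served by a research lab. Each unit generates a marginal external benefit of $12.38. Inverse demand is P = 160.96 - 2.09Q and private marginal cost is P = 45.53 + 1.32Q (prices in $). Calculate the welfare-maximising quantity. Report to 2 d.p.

Q* = 37.48

Social marginal cost = private MC − MEB = 33.15 + 1.32Q.
Set SMC = demand: 33.15 + 1.32Q = 160.96 - 2.09Q → Q* = 37.4809.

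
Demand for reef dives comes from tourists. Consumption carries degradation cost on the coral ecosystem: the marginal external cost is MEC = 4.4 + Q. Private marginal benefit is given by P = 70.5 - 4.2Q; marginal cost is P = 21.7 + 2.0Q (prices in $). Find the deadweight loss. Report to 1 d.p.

Market equilibrium (private): 21.7 + 2.0Q = 70.5 - 4.2Q → Q_m = 7.8710.
Social marginal benefit = demand − MEC = 66.1 - 5.2Q.
Set SMB = MC: 66.1 - 5.2Q = 21.7 + 2.0Q → Q* = 6.1667.
Between Q* and Q_m the wedge MC − SMB runs linearly from 0 to MEC(Q_m), so the loss is a triangle.
DWL = ½ × 1.7043 × 12.2710 = 10.4567.

DWL = $10.5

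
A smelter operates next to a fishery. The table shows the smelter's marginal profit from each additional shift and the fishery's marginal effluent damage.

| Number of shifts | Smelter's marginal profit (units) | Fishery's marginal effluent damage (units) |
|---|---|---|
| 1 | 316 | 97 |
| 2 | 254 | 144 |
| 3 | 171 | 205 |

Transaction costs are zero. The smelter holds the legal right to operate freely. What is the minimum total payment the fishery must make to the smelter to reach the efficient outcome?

171

Left alone the smelter would choose level 3 (marginal profit stays positive).
Efficient level: k* = 2 (marginal profit ≥ marginal effluent damage through 2).
The fishery must at least cover the smelter's forgone profit from cutting 3→2: 171 = 171.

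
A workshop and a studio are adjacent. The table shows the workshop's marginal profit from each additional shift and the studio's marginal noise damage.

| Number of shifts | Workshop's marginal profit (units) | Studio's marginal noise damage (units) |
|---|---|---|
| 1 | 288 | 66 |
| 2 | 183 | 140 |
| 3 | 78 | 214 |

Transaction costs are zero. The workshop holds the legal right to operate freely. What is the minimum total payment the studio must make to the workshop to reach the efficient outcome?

78

Left alone the workshop would choose level 3 (marginal profit stays positive).
Efficient level: k* = 2 (marginal profit ≥ marginal noise damage through 2).
The studio must at least cover the workshop's forgone profit from cutting 3→2: 78 = 78.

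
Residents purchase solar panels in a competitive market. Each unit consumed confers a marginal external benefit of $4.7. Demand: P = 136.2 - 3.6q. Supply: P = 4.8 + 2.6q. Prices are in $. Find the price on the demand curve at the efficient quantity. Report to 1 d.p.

P = $57.2

Social marginal benefit = demand + MEB = 140.9 - 3.6q.
Set SMB = MC: 140.9 - 3.6q = 4.8 + 2.6q → q* = 21.9516.
Consumer price on the demand curve at q*: 136.2 − 3.6×21.9516 = 57.1742.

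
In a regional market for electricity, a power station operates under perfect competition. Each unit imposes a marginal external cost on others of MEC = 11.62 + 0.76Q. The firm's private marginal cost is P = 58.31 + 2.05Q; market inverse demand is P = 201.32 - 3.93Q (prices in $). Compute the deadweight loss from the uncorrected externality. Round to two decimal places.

DWL = $65.86

Market equilibrium (private): 58.31 + 2.05Q = 201.32 - 3.93Q → Q_m = 23.9147.
Social marginal cost = private MC + MEC = 69.93 + 2.81Q.
Set SMC = demand: 69.93 + 2.81Q = 201.32 - 3.93Q → Q* = 19.4941.
Between Q* and Q_m the wedge SMC − demand runs linearly from 0 to MEC(Q_m), so the loss is a triangle.
DWL = ½ × 4.4206 × 29.7952 = 65.8563.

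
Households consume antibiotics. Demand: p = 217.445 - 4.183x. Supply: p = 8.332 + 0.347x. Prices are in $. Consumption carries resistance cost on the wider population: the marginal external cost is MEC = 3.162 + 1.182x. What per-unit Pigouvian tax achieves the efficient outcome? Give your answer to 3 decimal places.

Social marginal benefit = demand − MEC = 214.283 - 5.365x.
Set SMB = MC: 214.283 - 5.365x = 8.332 + 0.347x → x* = 36.0558.
The Pigouvian tax equals MEC at x*: 3.162 + 1.182×36.0558 = 45.7800.

tax = $45.780 per unit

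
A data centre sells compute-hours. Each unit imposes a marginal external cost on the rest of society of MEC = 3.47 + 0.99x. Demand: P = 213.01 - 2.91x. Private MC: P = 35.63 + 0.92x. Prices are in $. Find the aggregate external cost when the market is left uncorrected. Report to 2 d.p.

$1222.44

Market equilibrium (private): 35.63 + 0.92x = 213.01 - 2.91x → x_m = 46.3133.
Total external cost = ∫₀^{x_m} (3.47 + 0.99x) dx = 3.47×46.3133 + ½×0.99×46.3133² = 1222.4434.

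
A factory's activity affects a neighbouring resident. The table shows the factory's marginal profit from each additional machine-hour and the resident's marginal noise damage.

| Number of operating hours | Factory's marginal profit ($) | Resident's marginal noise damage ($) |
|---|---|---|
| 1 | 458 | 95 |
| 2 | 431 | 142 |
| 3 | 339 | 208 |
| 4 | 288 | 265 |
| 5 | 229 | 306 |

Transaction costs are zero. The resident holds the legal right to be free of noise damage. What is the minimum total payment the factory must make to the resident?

Efficient level: marginal profit ≥ marginal noise damage through level 4, so k* = 4.
With the resident holding the right, the factory must at least compensate total damage at k*: 95 + 142 + 208 + 265 = 710.

$710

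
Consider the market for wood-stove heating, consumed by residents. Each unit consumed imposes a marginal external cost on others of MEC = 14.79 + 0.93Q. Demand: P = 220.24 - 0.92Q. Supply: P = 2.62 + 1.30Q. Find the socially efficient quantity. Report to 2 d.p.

Q* = 64.39

Social marginal benefit = demand − MEC = 205.45 - 1.85Q.
Set SMB = MC: 205.45 - 1.85Q = 2.62 + 1.30Q → Q* = 64.3905.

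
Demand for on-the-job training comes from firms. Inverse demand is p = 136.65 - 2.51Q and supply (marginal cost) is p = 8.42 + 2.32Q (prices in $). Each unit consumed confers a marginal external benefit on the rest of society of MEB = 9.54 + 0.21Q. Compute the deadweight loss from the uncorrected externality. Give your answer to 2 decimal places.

DWL = $24.73

Market equilibrium (private): 8.42 + 2.32Q = 136.65 - 2.51Q → Q_m = 26.5487.
Social marginal benefit = demand + MEB = 146.19 - 2.30Q.
Set SMB = MC: 146.19 - 2.30Q = 8.42 + 2.32Q → Q* = 29.8203.
Between Q* and Q_m the wedge SMB − MC runs linearly from 0 to MEB(Q_m), so the loss is a triangle.
DWL = ½ × 3.2716 × 15.1152 = 24.7254.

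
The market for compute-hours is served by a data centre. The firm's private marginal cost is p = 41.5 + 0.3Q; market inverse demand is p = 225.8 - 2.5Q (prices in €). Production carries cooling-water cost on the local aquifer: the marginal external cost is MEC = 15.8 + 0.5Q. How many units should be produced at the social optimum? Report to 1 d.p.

Q* = 51.1

Social marginal cost = private MC + MEC = 57.3 + 0.8Q.
Set SMC = demand: 57.3 + 0.8Q = 225.8 - 2.5Q → Q* = 51.0606.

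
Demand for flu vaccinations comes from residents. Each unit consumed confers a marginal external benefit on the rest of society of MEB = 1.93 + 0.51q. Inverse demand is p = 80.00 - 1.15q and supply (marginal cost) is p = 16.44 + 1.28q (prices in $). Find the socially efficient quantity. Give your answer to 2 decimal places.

Social marginal benefit = demand + MEB = 81.93 - 0.64q.
Set SMB = MC: 81.93 - 0.64q = 16.44 + 1.28q → q* = 34.1094.

q* = 34.11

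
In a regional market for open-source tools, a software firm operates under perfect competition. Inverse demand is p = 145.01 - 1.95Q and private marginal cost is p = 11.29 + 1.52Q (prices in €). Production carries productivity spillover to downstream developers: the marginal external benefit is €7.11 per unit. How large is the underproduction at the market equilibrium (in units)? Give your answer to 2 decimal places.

2.05 units

Market equilibrium (private): 11.29 + 1.52Q = 145.01 - 1.95Q → Q_m = 38.5360.
Social marginal cost = private MC − MEB = 4.18 + 1.52Q.
Set SMC = demand: 4.18 + 1.52Q = 145.01 - 1.95Q → Q* = 40.5850.
Gap = |38.5360 − 40.5850| = 2.0490.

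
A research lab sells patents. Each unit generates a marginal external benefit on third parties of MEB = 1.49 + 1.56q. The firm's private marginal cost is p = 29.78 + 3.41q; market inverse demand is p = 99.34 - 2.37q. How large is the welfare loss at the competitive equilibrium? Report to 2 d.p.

Market equilibrium (private): 29.78 + 3.41q = 99.34 - 2.37q → q_m = 12.0346.
Social marginal cost = private MC − MEB = 28.29 + 1.85q.
Set SMC = demand: 28.29 + 1.85q = 99.34 - 2.37q → q* = 16.8365.
Between q* and q_m the wedge demand − SMC runs linearly from 0 to MEB(q_m), so the loss is a triangle.
DWL = ½ × 4.8019 × 20.2640 = 48.6529.

DWL = 48.65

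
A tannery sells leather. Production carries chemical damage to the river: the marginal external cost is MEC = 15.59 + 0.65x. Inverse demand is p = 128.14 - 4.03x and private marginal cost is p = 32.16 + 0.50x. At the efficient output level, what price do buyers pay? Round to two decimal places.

Social marginal cost = private MC + MEC = 47.75 + 1.15x.
Set SMC = demand: 47.75 + 1.15x = 128.14 - 4.03x → x* = 15.5193.
Consumer price on the demand curve at x*: 128.14 − 4.03×15.5193 = 65.5972.

P = 65.60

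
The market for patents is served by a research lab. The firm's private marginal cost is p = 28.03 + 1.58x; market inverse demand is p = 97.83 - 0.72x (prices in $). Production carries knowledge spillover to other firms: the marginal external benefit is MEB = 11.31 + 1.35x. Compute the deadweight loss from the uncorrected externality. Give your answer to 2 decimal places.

Market equilibrium (private): 28.03 + 1.58x = 97.83 - 0.72x → x_m = 30.3478.
Social marginal cost = private MC − MEB = 16.72 + 0.23x.
Set SMC = demand: 16.72 + 0.23x = 97.83 - 0.72x → x* = 85.3789.
The loss is the area between SMC and demand from x* to x_m; with linear curves that's a triangle of height MEB(x_m).
DWL = ½ × 55.0311 × 52.2796 = 1438.5019.

DWL = $1438.50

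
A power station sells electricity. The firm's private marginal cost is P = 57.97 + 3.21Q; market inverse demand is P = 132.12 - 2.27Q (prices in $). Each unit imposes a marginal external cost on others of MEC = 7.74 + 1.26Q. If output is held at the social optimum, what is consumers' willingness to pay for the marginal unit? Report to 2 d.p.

P = $109.75

Social marginal cost = private MC + MEC = 65.71 + 4.47Q.
Set SMC = demand: 65.71 + 4.47Q = 132.12 - 2.27Q → Q* = 9.8531.
Consumer price on the demand curve at Q*: 132.12 − 2.27×9.8531 = 109.7535.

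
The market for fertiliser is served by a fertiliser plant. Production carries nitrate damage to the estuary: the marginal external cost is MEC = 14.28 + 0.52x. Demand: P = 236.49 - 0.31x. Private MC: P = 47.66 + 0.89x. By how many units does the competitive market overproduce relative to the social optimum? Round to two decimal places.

55.88 units

Market equilibrium (private): 47.66 + 0.89x = 236.49 - 0.31x → x_m = 157.3583.
Social marginal cost = private MC + MEC = 61.94 + 1.41x.
Set SMC = demand: 61.94 + 1.41x = 236.49 - 0.31x → x* = 101.4826.
Gap = |157.3583 − 101.4826| = 55.8757.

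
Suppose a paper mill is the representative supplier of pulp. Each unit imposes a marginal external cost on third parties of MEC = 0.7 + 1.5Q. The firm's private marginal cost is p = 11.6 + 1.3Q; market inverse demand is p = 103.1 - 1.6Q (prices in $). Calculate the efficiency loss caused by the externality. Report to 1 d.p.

Market equilibrium (private): 11.6 + 1.3Q = 103.1 - 1.6Q → Q_m = 31.5517.
Social marginal cost = private MC + MEC = 12.3 + 2.8Q.
Set SMC = demand: 12.3 + 2.8Q = 103.1 - 1.6Q → Q* = 20.6364.
Between Q* and Q_m the wedge SMC − demand runs linearly from 0 to MEC(Q_m), so the loss is a triangle.
DWL = ½ × 10.9153 × 48.0276 = 262.1178.

DWL = $262.1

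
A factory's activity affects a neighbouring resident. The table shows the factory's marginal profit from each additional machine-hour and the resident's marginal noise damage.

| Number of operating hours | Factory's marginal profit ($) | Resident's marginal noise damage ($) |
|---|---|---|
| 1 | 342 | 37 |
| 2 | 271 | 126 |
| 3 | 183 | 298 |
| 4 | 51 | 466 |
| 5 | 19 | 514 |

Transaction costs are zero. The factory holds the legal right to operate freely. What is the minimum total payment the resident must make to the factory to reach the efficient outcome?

$253

Left alone the factory would choose level 5 (marginal profit stays positive).
Efficient level: k* = 2 (marginal profit ≥ marginal noise damage through 2).
The resident must at least cover the factory's forgone profit from cutting 5→2: 183 + 51 + 19 = 253.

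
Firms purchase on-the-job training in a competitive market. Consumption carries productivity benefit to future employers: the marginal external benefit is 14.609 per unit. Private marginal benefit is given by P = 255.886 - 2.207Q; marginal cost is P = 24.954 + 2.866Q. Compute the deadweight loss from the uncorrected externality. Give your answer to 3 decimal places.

DWL = 21.035

Market equilibrium (private): 24.954 + 2.866Q = 255.886 - 2.207Q → Q_m = 45.5218.
Social marginal benefit = demand + MEB = 270.495 - 2.207Q.
Set SMB = MC: 270.495 - 2.207Q = 24.954 + 2.866Q → Q* = 48.4015.
The loss is the area between SMB and MC from Q* to Q_m; with linear curves that's a triangle of height MEB(Q_m).
DWL = ½ × 2.8797 × 14.6090 = 21.0348.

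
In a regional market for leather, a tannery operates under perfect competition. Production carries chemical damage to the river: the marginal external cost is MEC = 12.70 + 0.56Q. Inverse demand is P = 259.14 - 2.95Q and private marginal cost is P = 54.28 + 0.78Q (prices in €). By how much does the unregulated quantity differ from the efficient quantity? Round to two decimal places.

Market equilibrium (private): 54.28 + 0.78Q = 259.14 - 2.95Q → Q_m = 54.9223.
Social marginal cost = private MC + MEC = 66.98 + 1.34Q.
Set SMC = demand: 66.98 + 1.34Q = 259.14 - 2.95Q → Q* = 44.7925.
Gap = |54.9223 − 44.7925| = 10.1298.

10.13 units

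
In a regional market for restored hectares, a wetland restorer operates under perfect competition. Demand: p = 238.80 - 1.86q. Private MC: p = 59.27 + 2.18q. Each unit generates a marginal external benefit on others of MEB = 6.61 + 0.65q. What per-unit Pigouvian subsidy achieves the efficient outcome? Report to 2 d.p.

Social marginal cost = private MC − MEB = 52.66 + 1.53q.
Set SMC = demand: 52.66 + 1.53q = 238.80 - 1.86q → q* = 54.9086.
The Pigouvian subsidy equals MEB at q*: 6.61 + 0.65×54.9086 = 42.3006.

subsidy = 42.30 per unit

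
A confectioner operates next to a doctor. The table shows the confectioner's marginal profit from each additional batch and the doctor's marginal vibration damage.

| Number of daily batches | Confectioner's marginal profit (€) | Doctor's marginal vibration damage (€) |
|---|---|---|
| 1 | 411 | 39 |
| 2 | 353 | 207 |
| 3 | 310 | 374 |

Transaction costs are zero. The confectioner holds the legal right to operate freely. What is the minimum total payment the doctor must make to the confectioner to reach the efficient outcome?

Left alone the confectioner would choose level 3 (marginal profit stays positive).
Efficient level: k* = 2 (marginal profit ≥ marginal vibration damage through 2).
The doctor must at least cover the confectioner's forgone profit from cutting 3→2: 310 = 310.

€310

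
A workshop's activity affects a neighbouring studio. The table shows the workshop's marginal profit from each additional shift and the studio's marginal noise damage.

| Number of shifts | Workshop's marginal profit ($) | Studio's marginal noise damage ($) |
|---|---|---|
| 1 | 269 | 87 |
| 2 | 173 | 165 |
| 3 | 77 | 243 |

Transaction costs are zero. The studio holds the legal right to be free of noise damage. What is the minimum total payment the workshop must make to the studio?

Efficient level: marginal profit ≥ marginal noise damage through level 2, so k* = 2.
With the studio holding the right, the workshop must at least compensate total damage at k*: 87 + 165 = 252.

$252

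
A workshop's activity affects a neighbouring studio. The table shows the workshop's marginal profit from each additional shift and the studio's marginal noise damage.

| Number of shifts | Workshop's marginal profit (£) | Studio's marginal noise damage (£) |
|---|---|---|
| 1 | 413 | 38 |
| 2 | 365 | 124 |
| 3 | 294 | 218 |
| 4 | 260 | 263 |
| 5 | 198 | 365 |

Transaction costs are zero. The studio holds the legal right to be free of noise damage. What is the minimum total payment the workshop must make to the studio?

Efficient level: marginal profit ≥ marginal noise damage through level 3, so k* = 3.
With the studio holding the right, the workshop must at least compensate total damage at k*: 38 + 124 + 218 = 380.

£380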